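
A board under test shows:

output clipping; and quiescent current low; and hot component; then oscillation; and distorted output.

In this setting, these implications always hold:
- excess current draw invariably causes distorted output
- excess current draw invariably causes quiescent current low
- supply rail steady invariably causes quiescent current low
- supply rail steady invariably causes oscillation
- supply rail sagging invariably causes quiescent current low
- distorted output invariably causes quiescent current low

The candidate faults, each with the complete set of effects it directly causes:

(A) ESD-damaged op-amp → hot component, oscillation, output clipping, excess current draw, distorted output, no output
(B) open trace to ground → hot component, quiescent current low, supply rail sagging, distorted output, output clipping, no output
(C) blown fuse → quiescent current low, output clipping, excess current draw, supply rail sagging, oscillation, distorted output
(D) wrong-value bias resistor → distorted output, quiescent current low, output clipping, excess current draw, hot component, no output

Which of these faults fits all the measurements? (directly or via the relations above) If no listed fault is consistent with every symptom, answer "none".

A

For each candidate, compare predicted effects to what was observed:
(A) ESD-damaged op-amp — accounts for every observation (quiescent current low by excess current draw → quiescent current low)
(B) open trace to ground — output clipping ✓; quiescent current low ✓; hot component ✓; oscillation ✗; distorted output ✓
(C) blown fuse — does not account for hot component
(D) wrong-value bias resistor — output clipping ✓; quiescent current low ✓; hot component ✓; oscillation ✗; distorted output ✓
(A) alone accounts for all the evidence.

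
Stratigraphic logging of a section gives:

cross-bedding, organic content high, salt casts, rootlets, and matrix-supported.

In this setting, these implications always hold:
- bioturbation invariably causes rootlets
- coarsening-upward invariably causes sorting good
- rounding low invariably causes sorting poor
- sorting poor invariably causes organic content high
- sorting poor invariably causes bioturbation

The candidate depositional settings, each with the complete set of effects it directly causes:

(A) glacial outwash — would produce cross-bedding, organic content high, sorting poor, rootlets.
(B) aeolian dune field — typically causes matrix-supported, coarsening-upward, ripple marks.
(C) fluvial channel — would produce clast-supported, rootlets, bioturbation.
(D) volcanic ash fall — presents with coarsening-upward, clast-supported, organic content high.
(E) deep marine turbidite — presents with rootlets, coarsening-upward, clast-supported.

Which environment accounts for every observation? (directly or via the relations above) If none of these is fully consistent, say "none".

Testing each hypothesis:
(A) glacial outwash — cross-bedding +; organic content high +; salt casts -; rootlets +; matrix-supported -
(B) aeolian dune field — does not account for cross-bedding, organic content high, salt casts, rootlets
(C) fluvial channel — cross-bedding -; organic content high -; salt casts -; rootlets +; matrix-supported -
(D) volcanic ash fall — cross-bedding -; organic content high +; salt casts -; rootlets -; matrix-supported -
(E) deep marine turbidite — fails on cross-bedding, organic content high, salt casts, matrix-supported (predicts clast-supported, not matrix-supported)
Every candidate fails on at least one observation.

none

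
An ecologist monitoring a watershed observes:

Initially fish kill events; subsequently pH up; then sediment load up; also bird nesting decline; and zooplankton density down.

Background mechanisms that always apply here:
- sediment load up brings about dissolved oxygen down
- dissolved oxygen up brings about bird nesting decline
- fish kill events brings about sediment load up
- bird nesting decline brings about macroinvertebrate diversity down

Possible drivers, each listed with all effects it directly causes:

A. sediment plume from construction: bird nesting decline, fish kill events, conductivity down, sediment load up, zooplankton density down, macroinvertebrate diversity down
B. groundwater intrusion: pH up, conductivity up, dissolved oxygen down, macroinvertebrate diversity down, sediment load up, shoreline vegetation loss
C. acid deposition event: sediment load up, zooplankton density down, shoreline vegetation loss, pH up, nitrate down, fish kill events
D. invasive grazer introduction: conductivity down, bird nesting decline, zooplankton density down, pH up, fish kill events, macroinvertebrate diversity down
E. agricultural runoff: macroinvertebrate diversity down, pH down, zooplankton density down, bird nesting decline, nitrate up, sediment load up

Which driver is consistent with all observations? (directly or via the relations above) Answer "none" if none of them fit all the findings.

Per-candidate check:
(A) sediment plume from construction — fish kill events match; pH up miss; sediment load up match; bird nesting decline match; zooplankton density down match
(B) groundwater intrusion — does not account for fish kill events, bird nesting decline, zooplankton density down
(C) acid deposition event — fish kill events match; pH up match; sediment load up match; bird nesting decline miss; zooplankton density down match
(D) invasive grazer introduction — accounts for every observation (sediment load up via fish kill events → sediment load up)
(E) agricultural runoff — fails on fish kill events, pH up (predicts pH down, not pH up)
(D) is the only candidate with no mismatches.

D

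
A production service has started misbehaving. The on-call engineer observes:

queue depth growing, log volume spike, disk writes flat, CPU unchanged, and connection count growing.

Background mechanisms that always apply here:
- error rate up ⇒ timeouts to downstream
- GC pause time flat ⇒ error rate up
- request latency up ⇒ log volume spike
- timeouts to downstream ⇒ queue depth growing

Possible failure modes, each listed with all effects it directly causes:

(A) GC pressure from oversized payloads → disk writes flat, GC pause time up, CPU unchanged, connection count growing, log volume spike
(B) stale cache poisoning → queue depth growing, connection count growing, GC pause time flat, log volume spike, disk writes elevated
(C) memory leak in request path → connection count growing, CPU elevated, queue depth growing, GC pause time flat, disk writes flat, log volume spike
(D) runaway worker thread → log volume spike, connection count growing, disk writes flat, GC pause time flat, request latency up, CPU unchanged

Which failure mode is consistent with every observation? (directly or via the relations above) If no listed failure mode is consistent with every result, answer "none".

D

Testing each hypothesis:
(A) GC pressure from oversized payloads — does not account for queue depth growing
(B) stale cache poisoning — fails on disk writes flat, CPU unchanged (predicts disk writes elevated, not disk writes flat)
(C) memory leak in request path — queue depth growing ✓; log volume spike ✓; disk writes flat ✓; CPU unchanged ✗; connection count growing ✓
(D) runaway worker thread — queue depth growing ✓ (via GC pause time flat → error rate up → timeouts to downstream → queue depth growing); log volume spike ✓; disk writes flat ✓; CPU unchanged ✓; connection count growing ✓
(D) alone accounts for all the evidence.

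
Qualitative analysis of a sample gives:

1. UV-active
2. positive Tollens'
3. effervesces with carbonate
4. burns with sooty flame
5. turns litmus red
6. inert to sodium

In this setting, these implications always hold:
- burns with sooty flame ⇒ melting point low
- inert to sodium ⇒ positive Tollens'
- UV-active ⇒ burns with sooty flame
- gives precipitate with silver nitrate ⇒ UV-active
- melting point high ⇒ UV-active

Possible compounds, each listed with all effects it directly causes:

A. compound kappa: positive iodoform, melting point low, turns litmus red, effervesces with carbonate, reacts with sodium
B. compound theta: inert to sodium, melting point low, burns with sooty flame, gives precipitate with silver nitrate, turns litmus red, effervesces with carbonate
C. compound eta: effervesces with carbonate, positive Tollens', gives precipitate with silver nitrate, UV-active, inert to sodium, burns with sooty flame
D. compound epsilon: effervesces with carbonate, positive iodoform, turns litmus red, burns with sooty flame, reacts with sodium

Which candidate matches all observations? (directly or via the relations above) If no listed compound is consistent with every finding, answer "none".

B

For each candidate, compare predicted effects to what was observed:
(A) compound kappa — UV-active miss; positive Tollens' miss; effervesces with carbonate match; burns with sooty flame miss; turns litmus red match; inert to sodium miss
(B) compound theta — UV-active match (via gives precipitate with silver nitrate → UV-active); positive Tollens' match (via inert to sodium → positive Tollens'); effervesces with carbonate match; burns with sooty flame match; turns litmus red match; inert to sodium match
(C) compound eta — does not account for turns litmus red
(D) compound epsilon — UV-active miss; positive Tollens' miss; effervesces with carbonate match; burns with sooty flame match; turns litmus red match; inert to sodium miss
Only (B) is consistent with every observation.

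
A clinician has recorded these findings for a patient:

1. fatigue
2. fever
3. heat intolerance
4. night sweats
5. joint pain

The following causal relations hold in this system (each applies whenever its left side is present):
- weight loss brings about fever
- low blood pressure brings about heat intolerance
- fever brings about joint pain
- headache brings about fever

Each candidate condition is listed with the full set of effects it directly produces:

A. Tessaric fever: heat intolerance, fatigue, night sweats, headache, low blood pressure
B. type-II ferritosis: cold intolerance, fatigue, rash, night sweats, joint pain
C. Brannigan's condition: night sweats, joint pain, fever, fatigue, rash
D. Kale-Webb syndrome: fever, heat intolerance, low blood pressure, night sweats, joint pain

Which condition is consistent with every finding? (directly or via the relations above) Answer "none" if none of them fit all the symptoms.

A

Checking each candidate against the observations:
(A) Tessaric fever — fatigue match; fever match (via headache → fever); heat intolerance match; night sweats match; joint pain match (via headache → fever → joint pain)
(B) type-II ferritosis — fatigue match; fever miss; heat intolerance miss; night sweats match; joint pain match
(C) Brannigan's condition — does not account for heat intolerance
(D) Kale-Webb syndrome — does not account for fatigue
(A) alone accounts for all the evidence.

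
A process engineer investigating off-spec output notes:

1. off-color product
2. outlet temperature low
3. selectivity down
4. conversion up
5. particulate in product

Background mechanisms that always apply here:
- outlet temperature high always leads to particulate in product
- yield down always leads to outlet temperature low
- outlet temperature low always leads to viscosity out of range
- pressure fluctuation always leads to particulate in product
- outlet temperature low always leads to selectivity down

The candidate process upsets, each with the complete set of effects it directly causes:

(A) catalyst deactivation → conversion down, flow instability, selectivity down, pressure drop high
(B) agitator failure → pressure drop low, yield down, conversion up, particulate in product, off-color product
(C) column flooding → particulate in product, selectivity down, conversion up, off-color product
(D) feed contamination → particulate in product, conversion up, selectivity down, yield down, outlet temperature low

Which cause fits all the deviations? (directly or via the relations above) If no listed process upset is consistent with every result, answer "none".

B

Checking each candidate against the observations:
(A) catalyst deactivation — off-color product miss; outlet temperature low miss; selectivity down match; conversion up miss; particulate in product miss
(B) agitator failure — off-color product match; outlet temperature low match (through yield down → outlet temperature low); selectivity down match (through yield down → outlet temperature low → selectivity down); conversion up match; particulate in product match
(C) column flooding — off-color product match; outlet temperature low miss; selectivity down match; conversion up match; particulate in product match
(D) feed contamination — does not account for off-color product
(B) is the only candidate with no mismatches.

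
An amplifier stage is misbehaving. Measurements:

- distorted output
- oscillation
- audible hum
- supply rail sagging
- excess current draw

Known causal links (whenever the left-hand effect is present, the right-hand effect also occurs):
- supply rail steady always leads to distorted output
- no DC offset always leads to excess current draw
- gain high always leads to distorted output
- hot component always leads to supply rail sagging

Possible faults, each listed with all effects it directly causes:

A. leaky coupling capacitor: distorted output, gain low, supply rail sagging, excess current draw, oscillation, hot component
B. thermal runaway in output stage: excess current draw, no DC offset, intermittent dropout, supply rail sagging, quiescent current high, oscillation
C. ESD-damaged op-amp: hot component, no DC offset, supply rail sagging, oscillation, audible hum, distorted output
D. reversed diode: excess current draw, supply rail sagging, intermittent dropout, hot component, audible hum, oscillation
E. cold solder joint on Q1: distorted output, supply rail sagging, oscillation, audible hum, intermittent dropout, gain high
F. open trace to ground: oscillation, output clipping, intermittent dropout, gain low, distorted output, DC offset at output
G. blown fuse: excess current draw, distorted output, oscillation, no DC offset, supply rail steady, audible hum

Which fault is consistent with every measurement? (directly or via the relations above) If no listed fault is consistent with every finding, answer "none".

Testing each hypothesis:
(A) leaky coupling capacitor — does not account for audible hum
(B) thermal runaway in output stage — does not account for distorted output, audible hum
(C) ESD-damaged op-amp — accounts for every observation (excess current draw through no DC offset → excess current draw)
(D) reversed diode — does not account for distorted output
(E) cold solder joint on Q1 — does not account for excess current draw
(F) open trace to ground — distorted output yes; oscillation yes; audible hum NO; supply rail sagging NO; excess current draw NO
(G) blown fuse — fails on supply rail sagging (predicts supply rail steady, not supply rail sagging)
(C) alone accounts for all the evidence.

C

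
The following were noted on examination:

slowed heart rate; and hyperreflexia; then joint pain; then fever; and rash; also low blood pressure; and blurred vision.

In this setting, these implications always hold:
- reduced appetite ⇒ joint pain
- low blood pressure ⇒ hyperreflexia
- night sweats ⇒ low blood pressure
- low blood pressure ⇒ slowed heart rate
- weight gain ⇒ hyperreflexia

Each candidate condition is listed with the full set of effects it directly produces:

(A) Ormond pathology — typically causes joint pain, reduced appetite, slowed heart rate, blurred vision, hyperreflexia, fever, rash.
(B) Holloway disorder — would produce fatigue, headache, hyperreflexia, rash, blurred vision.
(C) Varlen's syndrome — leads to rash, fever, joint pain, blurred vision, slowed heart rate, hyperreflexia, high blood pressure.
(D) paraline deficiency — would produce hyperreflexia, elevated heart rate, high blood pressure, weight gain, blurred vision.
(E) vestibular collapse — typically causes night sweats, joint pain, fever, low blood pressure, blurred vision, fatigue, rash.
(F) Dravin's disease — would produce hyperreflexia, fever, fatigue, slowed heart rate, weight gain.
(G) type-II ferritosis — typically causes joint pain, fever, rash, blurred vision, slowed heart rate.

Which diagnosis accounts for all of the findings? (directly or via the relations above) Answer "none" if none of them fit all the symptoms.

E

Testing each hypothesis:
(A) Ormond pathology — does not account for low blood pressure
(B) Holloway disorder — slowed heart rate miss; hyperreflexia match; joint pain miss; fever miss; rash match; low blood pressure miss; blurred vision match
(C) Varlen's syndrome — fails on low blood pressure (predicts high blood pressure, not low blood pressure)
(D) paraline deficiency — fails on slowed heart rate, joint pain, fever, rash, low blood pressure (predicts elevated heart rate, not slowed heart rate; predicts high blood pressure, not low blood pressure)
(E) vestibular collapse — slowed heart rate match (by low blood pressure → slowed heart rate); hyperreflexia match (by low blood pressure → hyperreflexia); joint pain match; fever match; rash match; low blood pressure match; blurred vision match
(F) Dravin's disease — slowed heart rate match; hyperreflexia match; joint pain miss; fever match; rash miss; low blood pressure miss; blurred vision miss
(G) type-II ferritosis — slowed heart rate match; hyperreflexia miss; joint pain match; fever match; rash match; low blood pressure miss; blurred vision match
Only (E) is consistent with every observation.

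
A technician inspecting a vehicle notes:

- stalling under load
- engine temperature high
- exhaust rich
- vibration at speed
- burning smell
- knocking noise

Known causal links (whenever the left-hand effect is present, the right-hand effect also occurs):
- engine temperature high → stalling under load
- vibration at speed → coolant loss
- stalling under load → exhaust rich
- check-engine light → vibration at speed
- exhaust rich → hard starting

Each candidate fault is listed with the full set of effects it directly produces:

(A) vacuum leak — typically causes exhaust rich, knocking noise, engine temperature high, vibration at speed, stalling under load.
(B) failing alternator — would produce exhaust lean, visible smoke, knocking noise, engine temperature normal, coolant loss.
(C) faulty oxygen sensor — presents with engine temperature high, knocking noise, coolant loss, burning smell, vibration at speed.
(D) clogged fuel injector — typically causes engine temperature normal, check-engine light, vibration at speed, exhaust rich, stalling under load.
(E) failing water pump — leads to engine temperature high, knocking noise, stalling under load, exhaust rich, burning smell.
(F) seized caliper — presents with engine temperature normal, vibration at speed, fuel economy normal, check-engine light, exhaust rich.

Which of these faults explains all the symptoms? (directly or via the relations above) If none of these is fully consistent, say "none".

Per-candidate check:
(A) vacuum leak — does not account for burning smell
(B) failing alternator — stalling under load ✗; engine temperature high ✗; exhaust rich ✗; vibration at speed ✗; burning smell ✗; knocking noise ✓
(C) faulty oxygen sensor — accounts for every observation (stalling under load via engine temperature high → stalling under load)
(D) clogged fuel injector — stalling under load ✓; engine temperature high ✗; exhaust rich ✓; vibration at speed ✓; burning smell ✗; knocking noise ✗
(E) failing water pump — stalling under load ✓; engine temperature high ✓; exhaust rich ✓; vibration at speed ✗; burning smell ✓; knocking noise ✓
(F) seized caliper — fails on stalling under load, engine temperature high, burning smell, knocking noise (predicts engine temperature normal, not engine temperature high)
Only (C) is consistent with every observation.

C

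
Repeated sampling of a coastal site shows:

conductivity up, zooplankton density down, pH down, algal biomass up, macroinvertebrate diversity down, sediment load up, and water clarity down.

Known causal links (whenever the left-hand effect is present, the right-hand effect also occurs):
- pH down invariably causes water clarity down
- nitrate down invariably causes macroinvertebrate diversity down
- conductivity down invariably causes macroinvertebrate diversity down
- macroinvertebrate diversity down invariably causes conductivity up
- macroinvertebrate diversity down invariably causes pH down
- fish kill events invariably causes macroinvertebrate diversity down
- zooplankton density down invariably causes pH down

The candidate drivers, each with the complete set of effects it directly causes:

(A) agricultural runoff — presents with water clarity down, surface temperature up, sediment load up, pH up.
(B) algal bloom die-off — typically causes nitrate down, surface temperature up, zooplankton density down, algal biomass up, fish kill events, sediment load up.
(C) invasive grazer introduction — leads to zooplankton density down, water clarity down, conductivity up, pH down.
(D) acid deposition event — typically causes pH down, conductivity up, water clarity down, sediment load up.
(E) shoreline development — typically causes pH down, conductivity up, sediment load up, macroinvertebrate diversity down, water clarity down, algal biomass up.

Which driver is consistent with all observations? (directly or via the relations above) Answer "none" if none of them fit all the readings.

B

For each candidate, compare predicted effects to what was observed:
(A) agricultural runoff — fails on conductivity up, zooplankton density down, pH down, algal biomass up, macroinvertebrate diversity down (predicts pH up, not pH down)
(B) algal bloom die-off — accounts for every observation (conductivity up through fish kill events → macroinvertebrate diversity down → conductivity up)
(C) invasive grazer introduction — conductivity up match; zooplankton density down match; pH down match; algal biomass up miss; macroinvertebrate diversity down miss; sediment load up miss; water clarity down match
(D) acid deposition event — conductivity up match; zooplankton density down miss; pH down match; algal biomass up miss; macroinvertebrate diversity down miss; sediment load up match; water clarity down match
(E) shoreline development — does not account for zooplankton density down
Only (B) is consistent with every observation.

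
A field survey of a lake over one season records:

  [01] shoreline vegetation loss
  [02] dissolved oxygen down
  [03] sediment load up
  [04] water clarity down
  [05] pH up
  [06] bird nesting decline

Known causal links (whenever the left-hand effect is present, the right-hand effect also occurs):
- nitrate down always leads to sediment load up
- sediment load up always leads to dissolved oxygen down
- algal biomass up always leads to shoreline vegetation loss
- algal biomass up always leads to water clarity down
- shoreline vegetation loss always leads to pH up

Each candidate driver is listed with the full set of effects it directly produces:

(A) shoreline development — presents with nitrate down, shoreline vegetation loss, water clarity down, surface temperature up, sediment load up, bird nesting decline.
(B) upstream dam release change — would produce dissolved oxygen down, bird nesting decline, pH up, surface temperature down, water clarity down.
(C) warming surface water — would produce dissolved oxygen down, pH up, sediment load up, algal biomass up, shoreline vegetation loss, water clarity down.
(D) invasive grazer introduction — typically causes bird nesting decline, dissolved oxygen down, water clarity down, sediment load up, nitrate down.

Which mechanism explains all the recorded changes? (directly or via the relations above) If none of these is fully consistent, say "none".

A

Checking each candidate against the observations:
(A) shoreline development — accounts for every observation (dissolved oxygen down by sediment load up → dissolved oxygen down)
(B) upstream dam release change — shoreline vegetation loss miss; dissolved oxygen down match; sediment load up miss; water clarity down match; pH up match; bird nesting decline match
(C) warming surface water — shoreline vegetation loss match; dissolved oxygen down match; sediment load up match; water clarity down match; pH up match; bird nesting decline miss
(D) invasive grazer introduction — does not account for shoreline vegetation loss, pH up
Only (A) is consistent with every observation.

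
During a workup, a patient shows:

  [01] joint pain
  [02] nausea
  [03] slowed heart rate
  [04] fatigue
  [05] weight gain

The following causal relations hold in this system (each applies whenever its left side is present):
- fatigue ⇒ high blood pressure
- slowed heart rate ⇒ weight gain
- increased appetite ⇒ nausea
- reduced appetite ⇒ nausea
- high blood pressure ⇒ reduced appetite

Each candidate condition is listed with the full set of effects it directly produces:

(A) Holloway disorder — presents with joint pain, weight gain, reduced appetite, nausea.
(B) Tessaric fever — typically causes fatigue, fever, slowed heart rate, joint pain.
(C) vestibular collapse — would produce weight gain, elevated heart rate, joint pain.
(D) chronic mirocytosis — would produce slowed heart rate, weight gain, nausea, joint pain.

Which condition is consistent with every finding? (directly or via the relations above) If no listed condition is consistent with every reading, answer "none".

B

Per-candidate check:
(A) Holloway disorder — does not account for slowed heart rate, fatigue
(B) Tessaric fever — joint pain match; nausea match (via fatigue → high blood pressure → reduced appetite → nausea); slowed heart rate match; fatigue match; weight gain match (via slowed heart rate → weight gain)
(C) vestibular collapse — fails on nausea, slowed heart rate, fatigue (predicts elevated heart rate, not slowed heart rate)
(D) chronic mirocytosis — does not account for fatigue
(B) alone accounts for all the evidence.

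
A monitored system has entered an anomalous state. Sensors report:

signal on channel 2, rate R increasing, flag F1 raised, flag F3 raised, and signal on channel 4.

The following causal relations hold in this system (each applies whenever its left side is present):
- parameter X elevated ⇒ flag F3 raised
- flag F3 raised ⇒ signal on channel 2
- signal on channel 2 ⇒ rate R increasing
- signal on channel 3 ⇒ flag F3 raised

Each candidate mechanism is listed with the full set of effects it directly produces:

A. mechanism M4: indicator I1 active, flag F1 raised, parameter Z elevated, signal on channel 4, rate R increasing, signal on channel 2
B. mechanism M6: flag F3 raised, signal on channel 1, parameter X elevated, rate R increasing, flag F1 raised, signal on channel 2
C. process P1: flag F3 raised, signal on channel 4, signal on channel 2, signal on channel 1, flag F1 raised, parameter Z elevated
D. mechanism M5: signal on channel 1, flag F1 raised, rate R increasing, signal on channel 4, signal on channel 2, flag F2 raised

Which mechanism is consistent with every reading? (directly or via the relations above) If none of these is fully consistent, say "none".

Per-candidate check:
(A) mechanism M4 — signal on channel 2 yes; rate R increasing yes; flag F1 raised yes; flag F3 raised NO; signal on channel 4 yes
(B) mechanism M6 — does not account for signal on channel 4
(C) process P1 — accounts for every observation (rate R increasing via signal on channel 2 → rate R increasing)
(D) mechanism M5 — signal on channel 2 yes; rate R increasing yes; flag F1 raised yes; flag F3 raised NO; signal on channel 4 yes
(C) alone accounts for all the evidence.

C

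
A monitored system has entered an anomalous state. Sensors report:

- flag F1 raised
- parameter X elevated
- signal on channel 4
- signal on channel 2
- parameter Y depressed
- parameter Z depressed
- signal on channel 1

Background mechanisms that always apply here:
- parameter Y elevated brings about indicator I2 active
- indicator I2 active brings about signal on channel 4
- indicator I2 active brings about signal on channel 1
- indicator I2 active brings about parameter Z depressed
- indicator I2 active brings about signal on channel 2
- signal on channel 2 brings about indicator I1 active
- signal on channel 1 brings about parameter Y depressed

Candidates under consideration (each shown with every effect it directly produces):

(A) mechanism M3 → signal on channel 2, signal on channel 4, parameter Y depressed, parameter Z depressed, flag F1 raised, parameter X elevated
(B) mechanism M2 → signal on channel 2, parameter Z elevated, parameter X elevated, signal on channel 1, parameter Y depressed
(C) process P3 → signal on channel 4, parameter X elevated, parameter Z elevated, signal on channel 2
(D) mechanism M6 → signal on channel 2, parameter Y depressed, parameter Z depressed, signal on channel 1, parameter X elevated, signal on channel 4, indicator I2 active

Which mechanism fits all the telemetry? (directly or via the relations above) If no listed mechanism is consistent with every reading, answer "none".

Testing each hypothesis:
(A) mechanism M3 — flag F1 raised match; parameter X elevated match; signal on channel 4 match; signal on channel 2 match; parameter Y depressed match; parameter Z depressed match; signal on channel 1 miss
(B) mechanism M2 — flag F1 raised miss; parameter X elevated match; signal on channel 4 miss; signal on channel 2 match; parameter Y depressed match; parameter Z depressed miss; signal on channel 1 match
(C) process P3 — fails on flag F1 raised, parameter Y depressed, parameter Z depressed, signal on channel 1 (predicts parameter Z elevated, not parameter Z depressed)
(D) mechanism M6 — does not account for flag F1 raised
None of the listed candidates fits everything.

none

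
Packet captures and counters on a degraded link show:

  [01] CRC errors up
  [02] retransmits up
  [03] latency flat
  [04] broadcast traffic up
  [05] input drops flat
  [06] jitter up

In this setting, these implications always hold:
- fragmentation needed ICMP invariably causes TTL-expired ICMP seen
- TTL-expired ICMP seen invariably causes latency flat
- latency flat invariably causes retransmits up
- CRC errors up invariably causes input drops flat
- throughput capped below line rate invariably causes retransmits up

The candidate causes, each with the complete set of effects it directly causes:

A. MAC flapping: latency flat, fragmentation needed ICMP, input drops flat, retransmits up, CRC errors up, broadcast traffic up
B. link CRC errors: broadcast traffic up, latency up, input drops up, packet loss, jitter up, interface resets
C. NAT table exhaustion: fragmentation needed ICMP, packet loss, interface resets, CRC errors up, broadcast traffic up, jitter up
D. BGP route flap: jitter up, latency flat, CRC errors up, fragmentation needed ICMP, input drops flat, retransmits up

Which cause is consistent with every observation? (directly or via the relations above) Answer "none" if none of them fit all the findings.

Per-candidate check:
(A) MAC flapping — does not account for jitter up
(B) link CRC errors — CRC errors up ✗; retransmits up ✗; latency flat ✗; broadcast traffic up ✓; input drops flat ✗; jitter up ✓
(C) NAT table exhaustion — accounts for every observation (retransmits up via fragmentation needed ICMP → TTL-expired ICMP seen → latency flat → retransmits up)
(D) BGP route flap — does not account for broadcast traffic up
(C) is the only candidate with no mismatches.

C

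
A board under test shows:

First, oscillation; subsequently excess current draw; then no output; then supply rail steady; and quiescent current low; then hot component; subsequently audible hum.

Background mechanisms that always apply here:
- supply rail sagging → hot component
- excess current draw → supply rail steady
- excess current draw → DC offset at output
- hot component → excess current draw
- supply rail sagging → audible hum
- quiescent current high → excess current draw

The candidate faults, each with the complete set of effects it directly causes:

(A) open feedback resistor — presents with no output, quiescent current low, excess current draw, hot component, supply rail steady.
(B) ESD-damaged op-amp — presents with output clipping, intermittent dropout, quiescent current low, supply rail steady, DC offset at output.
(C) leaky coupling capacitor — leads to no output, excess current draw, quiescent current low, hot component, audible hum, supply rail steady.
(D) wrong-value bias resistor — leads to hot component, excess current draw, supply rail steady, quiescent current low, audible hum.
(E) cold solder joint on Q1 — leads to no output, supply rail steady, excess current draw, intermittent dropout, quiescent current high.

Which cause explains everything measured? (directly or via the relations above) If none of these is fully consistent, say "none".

none

Checking each candidate against the observations:
(A) open feedback resistor — oscillation NO; excess current draw yes; no output yes; supply rail steady yes; quiescent current low yes; hot component yes; audible hum NO
(B) ESD-damaged op-amp — oscillation NO; excess current draw NO; no output NO; supply rail steady yes; quiescent current low yes; hot component NO; audible hum NO
(C) leaky coupling capacitor — oscillation NO; excess current draw yes; no output yes; supply rail steady yes; quiescent current low yes; hot component yes; audible hum yes
(D) wrong-value bias resistor — oscillation NO; excess current draw yes; no output NO; supply rail steady yes; quiescent current low yes; hot component yes; audible hum yes
(E) cold solder joint on Q1 — fails on oscillation, quiescent current low, hot component, audible hum (predicts quiescent current high, not quiescent current low)
No candidate is consistent with all observations.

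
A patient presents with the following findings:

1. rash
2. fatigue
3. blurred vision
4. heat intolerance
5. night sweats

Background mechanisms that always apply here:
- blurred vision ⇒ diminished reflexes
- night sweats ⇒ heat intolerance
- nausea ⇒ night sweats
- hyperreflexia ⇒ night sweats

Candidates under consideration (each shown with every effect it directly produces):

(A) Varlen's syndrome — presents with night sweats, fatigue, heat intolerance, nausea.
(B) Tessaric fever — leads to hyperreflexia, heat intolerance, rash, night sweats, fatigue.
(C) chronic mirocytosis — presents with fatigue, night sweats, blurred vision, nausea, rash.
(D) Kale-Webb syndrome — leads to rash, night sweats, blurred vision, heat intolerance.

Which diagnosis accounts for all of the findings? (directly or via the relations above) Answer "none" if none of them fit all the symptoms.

Checking each candidate against the observations:
(A) Varlen's syndrome — rash NO; fatigue yes; blurred vision NO; heat intolerance yes; night sweats yes
(B) Tessaric fever — rash yes; fatigue yes; blurred vision NO; heat intolerance yes; night sweats yes
(C) chronic mirocytosis — accounts for every observation (heat intolerance via night sweats → heat intolerance)
(D) Kale-Webb syndrome — rash yes; fatigue NO; blurred vision yes; heat intolerance yes; night sweats yes
Only (C) is consistent with every observation.

C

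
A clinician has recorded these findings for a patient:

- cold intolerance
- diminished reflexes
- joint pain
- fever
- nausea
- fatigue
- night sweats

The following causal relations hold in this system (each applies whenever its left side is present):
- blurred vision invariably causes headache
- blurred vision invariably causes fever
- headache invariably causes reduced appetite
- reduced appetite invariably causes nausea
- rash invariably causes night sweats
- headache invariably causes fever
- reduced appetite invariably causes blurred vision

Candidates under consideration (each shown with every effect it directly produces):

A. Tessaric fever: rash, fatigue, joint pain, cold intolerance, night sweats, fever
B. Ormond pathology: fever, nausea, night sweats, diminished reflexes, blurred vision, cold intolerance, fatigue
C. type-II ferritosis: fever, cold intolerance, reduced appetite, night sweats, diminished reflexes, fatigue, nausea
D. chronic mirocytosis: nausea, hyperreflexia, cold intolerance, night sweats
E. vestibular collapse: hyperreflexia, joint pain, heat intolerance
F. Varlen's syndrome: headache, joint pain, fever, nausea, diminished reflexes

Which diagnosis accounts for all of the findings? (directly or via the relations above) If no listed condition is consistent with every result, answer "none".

Per-candidate check:
(A) Tessaric fever — cold intolerance yes; diminished reflexes NO; joint pain yes; fever yes; nausea NO; fatigue yes; night sweats yes
(B) Ormond pathology — does not account for joint pain
(C) type-II ferritosis — cold intolerance yes; diminished reflexes yes; joint pain NO; fever yes; nausea yes; fatigue yes; night sweats yes
(D) chronic mirocytosis — fails on diminished reflexes, joint pain, fever, fatigue (predicts hyperreflexia, not diminished reflexes)
(E) vestibular collapse — cold intolerance NO; diminished reflexes NO; joint pain yes; fever NO; nausea NO; fatigue NO; night sweats NO
(F) Varlen's syndrome — does not account for cold intolerance, fatigue, night sweats
Every candidate fails on at least one observation.

none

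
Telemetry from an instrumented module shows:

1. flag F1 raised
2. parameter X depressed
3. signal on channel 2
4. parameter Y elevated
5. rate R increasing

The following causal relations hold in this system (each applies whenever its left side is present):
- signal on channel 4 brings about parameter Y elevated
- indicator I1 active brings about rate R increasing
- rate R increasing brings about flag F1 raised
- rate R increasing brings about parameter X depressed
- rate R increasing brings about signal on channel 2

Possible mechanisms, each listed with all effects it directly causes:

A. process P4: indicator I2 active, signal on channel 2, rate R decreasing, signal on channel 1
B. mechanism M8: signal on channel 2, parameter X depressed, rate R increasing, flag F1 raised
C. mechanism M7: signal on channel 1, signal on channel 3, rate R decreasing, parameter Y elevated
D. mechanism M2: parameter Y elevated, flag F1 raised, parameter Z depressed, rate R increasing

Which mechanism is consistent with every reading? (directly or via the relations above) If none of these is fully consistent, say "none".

Per-candidate check:
(A) process P4 — fails on flag F1 raised, parameter X depressed, parameter Y elevated, rate R increasing (predicts rate R decreasing, not rate R increasing)
(B) mechanism M8 — does not account for parameter Y elevated
(C) mechanism M7 — fails on flag F1 raised, parameter X depressed, signal on channel 2, rate R increasing (predicts rate R decreasing, not rate R increasing)
(D) mechanism M2 — flag F1 raised yes; parameter X depressed yes (through rate R increasing → parameter X depressed); signal on channel 2 yes (through rate R increasing → signal on channel 2); parameter Y elevated yes; rate R increasing yes
(D) alone accounts for all the evidence.

D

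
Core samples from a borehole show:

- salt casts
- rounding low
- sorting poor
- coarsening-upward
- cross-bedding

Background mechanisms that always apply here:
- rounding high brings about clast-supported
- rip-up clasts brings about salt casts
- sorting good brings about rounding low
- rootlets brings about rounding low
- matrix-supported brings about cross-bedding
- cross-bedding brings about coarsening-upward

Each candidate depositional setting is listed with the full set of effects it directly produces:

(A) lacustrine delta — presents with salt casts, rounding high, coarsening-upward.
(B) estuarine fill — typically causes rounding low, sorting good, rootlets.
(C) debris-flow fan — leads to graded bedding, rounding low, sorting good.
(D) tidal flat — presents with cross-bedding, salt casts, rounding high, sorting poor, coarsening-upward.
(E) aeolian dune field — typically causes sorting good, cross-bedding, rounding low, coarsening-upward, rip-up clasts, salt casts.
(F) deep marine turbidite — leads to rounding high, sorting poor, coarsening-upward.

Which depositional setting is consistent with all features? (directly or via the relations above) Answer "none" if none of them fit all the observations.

none

Per-candidate check:
(A) lacustrine delta — salt casts match; rounding low miss; sorting poor miss; coarsening-upward match; cross-bedding miss
(B) estuarine fill — salt casts miss; rounding low match; sorting poor miss; coarsening-upward miss; cross-bedding miss
(C) debris-flow fan — salt casts miss; rounding low match; sorting poor miss; coarsening-upward miss; cross-bedding miss
(D) tidal flat — salt casts match; rounding low miss; sorting poor match; coarsening-upward match; cross-bedding match
(E) aeolian dune field — salt casts match; rounding low match; sorting poor miss; coarsening-upward match; cross-bedding match
(F) deep marine turbidite — salt casts miss; rounding low miss; sorting poor match; coarsening-upward match; cross-bedding miss
Every candidate fails on at least one observation.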